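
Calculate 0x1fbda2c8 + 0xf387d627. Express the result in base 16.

Add column by column in base 16, right to left:
  8+7 = f
  c+2 = e
  2+6 = 8
  a+d = 7 carry 1
  d+7+1 = 5 carry 1
  b+8+1 = 4 carry 1
  f+3+1 = 3 carry 1
  1+f+1 = 1 carry 1
  final carry 1

0x1134578ef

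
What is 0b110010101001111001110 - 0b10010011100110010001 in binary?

Subtract column by column in base 2:
  0-1 → 1 (borrow)
  1-0-1 → 0
  1-0 → 1
  1-0 → 1
  0-1 → 1 (borrow)
  0-0-1 → 1 (borrow)
  1-0-1 → 0
  1-1 → 0
  1-1 → 0
  1-0 → 1
  0-0 → 0
  0-1 → 1 (borrow)
  1-1-1 → 1 (borrow)
  0-1-1 → 0 (borrow)
  1-0-1 → 0
  0-0 → 0
  1-1 → 0
  0-0 → 0
  0-0 → 0
  1-1 → 0
  1-0 → 1

0b100000001101000111101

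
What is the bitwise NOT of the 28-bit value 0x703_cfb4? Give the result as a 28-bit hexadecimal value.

Each hex digit d becomes f−d:
  7→8, 0→f, 3→c, c→3, f→0, b→4, 4→b

0x8fc304b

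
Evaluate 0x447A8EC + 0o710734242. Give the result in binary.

0b1011011010110110000110001110

0x447A8EC = 0b100010001111010100011101100 in binary.
0o710734242 = 0b111001000111011100010100010 in binary.
Add column by column in base 2, right to left:
  0+0 = 0
  0+1 = 1
  1+0 = 1
  1+0 = 1
  0+0 = 0
  1+1 = 0 carry 1
  1+0+1 = 0 carry 1
  1+1+1 = 1 carry 1
  0+0+1 = 1
  0+0 = 0
  0+0 = 0
  1+1 = 0 carry 1
  0+1+1 = 0 carry 1
  1+1+1 = 1 carry 1
  0+0+1 = 1
  1+1 = 0 carry 1
  1+1+1 = 1 carry 1
  1+1+1 = 1 carry 1
  1+0+1 = 0 carry 1
  0+0+1 = 1
  0+0 = 0
  0+1 = 1
  1+0 = 1
  0+0 = 0
  0+1 = 1
  0+1 = 1
  1+1 = 0 carry 1
  final carry 1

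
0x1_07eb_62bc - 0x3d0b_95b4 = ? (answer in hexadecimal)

0xcadfcd08

Subtract column by column in base 16:
  c-4 → 8
  b-b → 0
  2-5 → d (borrow)
  6-9-1 → c (borrow)
  b-b-1 → f (borrow)
  e-0-1 → d
  7-d → a (borrow)
  0-3-1 → c (borrow)
  1-0-1 → 0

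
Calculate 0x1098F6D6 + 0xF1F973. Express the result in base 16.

Add column by column in base 16, right to left:
  6+3 = 9
  D+7 = 4 carry 1
  6+9+1 = 0 carry 1
  F+F+1 = F carry 1
  8+1+1 = A
  9+F = 8 carry 1
  0+0+1 = 1
  1+0 = 1

0x118AF049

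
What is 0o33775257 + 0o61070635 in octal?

Add column by column in base 8, right to left:
  7+5 = 4 carry 1
  5+3+1 = 1 carry 1
  2+6+1 = 1 carry 1
  5+0+1 = 6
  7+7 = 6 carry 1
  7+0+1 = 0 carry 1
  3+1+1 = 5
  3+6 = 1 carry 1
  final carry 1

0o115066114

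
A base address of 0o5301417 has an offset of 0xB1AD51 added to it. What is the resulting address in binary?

0o5301417 = 0b101011000001100001111 in binary.
0xB1AD51 = 0b101100011010110101010001 in binary.
Add column by column in base 2, right to left:
  1+1 = 0 carry 1
  1+0+1 = 0 carry 1
  1+0+1 = 0 carry 1
  1+0+1 = 0 carry 1
  0+1+1 = 0 carry 1
  0+0+1 = 1
  0+1 = 1
  0+0 = 0
  1+1 = 0 carry 1
  1+0+1 = 0 carry 1
  0+1+1 = 0 carry 1
  0+1+1 = 0 carry 1
  0+0+1 = 1
  0+1 = 1
  0+0 = 0
  1+1 = 0 carry 1
  1+1+1 = 1 carry 1
  0+0+1 = 1
  1+0 = 1
  0+0 = 0
  1+1 = 0 carry 1
  0+1+1 = 0 carry 1
  0+0+1 = 1
  0+1 = 1

0b110001110011000001100000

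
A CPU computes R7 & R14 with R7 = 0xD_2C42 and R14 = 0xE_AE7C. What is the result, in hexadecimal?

AND each hex digit independently (no carries):
  D&E=C, 2&A=2, C&E=C, 4&7=4, 2&C=0

0xC2C40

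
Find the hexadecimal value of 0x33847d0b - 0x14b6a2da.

0x1ecdda31

Subtract column by column in base 16:
  b-a → 1
  0-d → 3 (borrow)
  d-2-1 → a
  7-a → d (borrow)
  4-6-1 → d (borrow)
  8-b-1 → c (borrow)
  3-4-1 → e (borrow)
  3-1-1 → 1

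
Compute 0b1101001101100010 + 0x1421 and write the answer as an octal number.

0o163603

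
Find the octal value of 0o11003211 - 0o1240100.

0o7543111

Subtract column by column in base 8:
  1-0 → 1
  1-0 → 1
  2-1 → 1
  3-0 → 3
  0-4 → 4 (borrow)
  0-2-1 → 5 (borrow)
  1-1-1 → 7 (borrow)
  1-0-1 → 0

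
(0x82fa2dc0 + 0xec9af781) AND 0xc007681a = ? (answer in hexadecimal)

Add column by column in base 16, right to left:
  0+1 = 1
  c+8 = 4 carry 1
  d+7+1 = 5 carry 1
  2+f+1 = 2 carry 1
  a+a+1 = 5 carry 1
  f+9+1 = 9 carry 1
  2+c+1 = f
  8+e = 6 carry 1
  final carry 1
Sum = 0x16f952541; now AND with 0xc007681a:
  1&0=0, 6&c=4, f&0=0, 9&0=0, 5&7=5, 2&6=2, 5&8=0, 4&1=0, 1&a=0

0x40052000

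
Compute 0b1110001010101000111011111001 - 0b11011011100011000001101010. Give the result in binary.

0b1010101111000101111010001111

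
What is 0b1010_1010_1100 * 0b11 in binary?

0b10000000000100

Multiply each base-2 digit by 3, carrying:
  0×3 = 0 → write 0
  0×3 = 0 → write 0
  1×3 = 3 → write 1 carry 1
  1×3+1 = 4 → write 0 carry 2
  0×3+2 = 2 → write 0 carry 1
  1×3+1 = 4 → write 0 carry 2
  0×3+2 = 2 → write 0 carry 1
  1×3+1 = 4 → write 0 carry 2
  0×3+2 = 2 → write 0 carry 1
  1×3+1 = 4 → write 0 carry 2
  0×3+2 = 2 → write 0 carry 1
  1×3+1 = 4 → write 0 carry 2
  remaining carry: 10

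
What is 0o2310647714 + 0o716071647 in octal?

Add column by column in base 8, right to left:
  4+7 = 3 carry 1
  1+4+1 = 6
  7+6 = 5 carry 1
  7+1+1 = 1 carry 1
  4+7+1 = 4 carry 1
  6+0+1 = 7
  0+6 = 6
  1+1 = 2
  3+7 = 2 carry 1
  2+0+1 = 3

0o3226741563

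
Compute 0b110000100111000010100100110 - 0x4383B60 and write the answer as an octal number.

0o166644706

0b110000100111000010100100110 = 0o604702446 in octal.
0x4383B60 = 0o416035540 in octal.
Subtract column by column in base 8:
  6-0 → 6
  4-4 → 0
  4-5 → 7 (borrow)
  2-5-1 → 4 (borrow)
  0-3-1 → 4 (borrow)
  7-0-1 → 6
  4-6 → 6 (borrow)
  0-1-1 → 6 (borrow)
  6-4-1 → 1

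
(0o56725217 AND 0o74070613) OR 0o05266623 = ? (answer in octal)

0o55266633

0o56725217 AND 0o74070613 = 0o54020213.
Then OR with 0o05266623.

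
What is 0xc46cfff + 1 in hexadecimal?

0xc46d000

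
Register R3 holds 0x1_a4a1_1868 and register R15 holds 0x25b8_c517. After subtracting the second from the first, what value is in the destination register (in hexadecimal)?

0x17ee85351

Subtract column by column in base 16:
  8-7 → 1
  6-1 → 5
  8-5 → 3
  1-c → 5 (borrow)
  1-8-1 → 8 (borrow)
  a-b-1 → e (borrow)
  4-5-1 → e (borrow)
  a-2-1 → 7
  1-0 → 1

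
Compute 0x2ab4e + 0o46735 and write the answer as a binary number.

0b101111100100101011

0x2ab4e = 0b101010101101001110 in binary.
0o46735 = 0b100110111011101 in binary.
Add column by column in base 2, right to left:
  0+1 = 1
  1+0 = 1
  1+1 = 0 carry 1
  1+1+1 = 1 carry 1
  0+1+1 = 0 carry 1
  0+0+1 = 1
  1+1 = 0 carry 1
  0+1+1 = 0 carry 1
  1+1+1 = 1 carry 1
  1+0+1 = 0 carry 1
  0+1+1 = 0 carry 1
  1+1+1 = 1 carry 1
  0+0+1 = 1
  1+0 = 1
  0+1 = 1
  1+0 = 1
  0+0 = 0
  1+0 = 1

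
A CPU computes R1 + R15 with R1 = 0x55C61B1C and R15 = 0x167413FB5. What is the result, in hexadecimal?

Add column by column in base 16, right to left:
  C+5 = 1 carry 1
  1+B+1 = D
  B+F = A carry 1
  1+3+1 = 5
  6+1 = 7
  C+4 = 0 carry 1
  5+7+1 = D
  5+6 = B
  0+1 = 1

0x1BD075AD1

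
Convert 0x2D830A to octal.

Expand each hex digit to 4 bits: 2=0010 D=1101 8=1000 3=0011 0=0000 A=1010.
Group the bits in threes: 001 011 011 000 001 100 001 010 → 13301412.

0o13301412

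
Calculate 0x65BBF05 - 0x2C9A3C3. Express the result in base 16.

Subtract column by column in base 16:
  5-3 → 2
  0-C → 4 (borrow)
  F-3-1 → B
  B-A → 1
  B-9 → 2
  5-C → 9 (borrow)
  6-2-1 → 3

0x3921B42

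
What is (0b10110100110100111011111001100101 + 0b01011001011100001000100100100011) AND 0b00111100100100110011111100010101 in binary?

0b1100000000000000011100000000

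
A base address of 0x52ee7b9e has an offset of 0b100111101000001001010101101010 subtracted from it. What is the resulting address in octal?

0x52ee7b9e = 0o12273475636 in octal.
0b100111101000001001010101101010 = 0o4750112552 in octal.
Subtract column by column in base 8:
  6-2 → 4
  3-5 → 6 (borrow)
  6-5-1 → 0
  5-2 → 3
  7-1 → 6
  4-1 → 3
  3-0 → 3
  7-5 → 2
  2-7 → 3 (borrow)
  2-4-1 → 5 (borrow)
  1-0-1 → 0

0o5323363064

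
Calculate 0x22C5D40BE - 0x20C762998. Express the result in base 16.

Subtract column by column in base 16:
  E-8 → 6
  B-9 → 2
  0-9 → 7 (borrow)
  4-2-1 → 1
  D-6 → 7
  5-7 → E (borrow)
  C-C-1 → F (borrow)
  2-0-1 → 1
  2-2 → 0

0x1FE71726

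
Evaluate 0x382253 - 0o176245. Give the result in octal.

0o15622656

0x382253 = 0o16021123 in octal.
Subtract column by column in base 8:
  3-5 → 6 (borrow)
  2-4-1 → 5 (borrow)
  1-2-1 → 6 (borrow)
  1-6-1 → 2 (borrow)
  2-7-1 → 2 (borrow)
  0-1-1 → 6 (borrow)
  6-0-1 → 5
  1-0 → 1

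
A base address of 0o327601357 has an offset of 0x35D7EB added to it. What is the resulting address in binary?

0o327601357 = 0b11010111110000001011101111 in binary.
0x35D7EB = 0b1101011101011111101011 in binary.
Add column by column in base 2, right to left:
  1+1 = 0 carry 1
  1+1+1 = 1 carry 1
  1+0+1 = 0 carry 1
  1+1+1 = 1 carry 1
  0+0+1 = 1
  1+1 = 0 carry 1
  1+1+1 = 1 carry 1
  1+1+1 = 1 carry 1
  0+1+1 = 0 carry 1
  1+1+1 = 1 carry 1
  0+1+1 = 0 carry 1
  0+0+1 = 1
  0+1 = 1
  0+0 = 0
  0+1 = 1
  0+1 = 1
  1+1 = 0 carry 1
  1+0+1 = 0 carry 1
  1+1+1 = 1 carry 1
  1+0+1 = 0 carry 1
  1+1+1 = 1 carry 1
  0+1+1 = 0 carry 1
  1+0+1 = 0 carry 1
  0+0+1 = 1
  1+0 = 1
  1+0 = 1

0b11100101001101101011011010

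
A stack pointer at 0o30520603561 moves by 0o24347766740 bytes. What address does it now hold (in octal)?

Add column by column in base 8, right to left:
  1+0 = 1
  6+4 = 2 carry 1
  5+7+1 = 5 carry 1
  3+6+1 = 2 carry 1
  0+6+1 = 7
  6+7 = 5 carry 1
  0+7+1 = 0 carry 1
  2+4+1 = 7
  5+3 = 0 carry 1
  0+4+1 = 5
  3+2 = 5

0o55070572521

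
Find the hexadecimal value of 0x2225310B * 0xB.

Multiply each base-16 digit by 11, carrying:
  B×11 = 121 → write 9 carry 7
  0×11+7 = 7 → write 7
  1×11 = 11 → write B
  3×11 = 33 → write 1 carry 2
  5×11+2 = 57 → write 9 carry 3
  2×11+3 = 25 → write 9 carry 1
  2×11+1 = 23 → write 7 carry 1
  2×11+1 = 23 → write 7 carry 1
  remaining carry: 1

0x177991B79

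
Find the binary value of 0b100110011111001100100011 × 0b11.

0b1110011011101100101101001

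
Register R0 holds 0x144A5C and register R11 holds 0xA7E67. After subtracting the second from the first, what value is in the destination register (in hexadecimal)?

0x9CBF5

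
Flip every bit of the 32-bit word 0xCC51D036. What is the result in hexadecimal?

0x33AE2FC9

Each hex digit d becomes F−d:
  C→3, C→3, 5→A, 1→E, D→2, 0→F, 3→C, 6→9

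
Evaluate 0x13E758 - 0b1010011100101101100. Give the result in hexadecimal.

0xEADEC

0b1010011100101101100 = 0x5396C in hexadecimal.
Subtract column by column in base 16:
  8-C → C (borrow)
  5-6-1 → E (borrow)
  7-9-1 → D (borrow)
  E-3-1 → A
  3-5 → E (borrow)
  1-0-1 → 0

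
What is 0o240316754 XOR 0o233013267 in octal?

XOR each oct digit independently (no carries):
  2^2=0, 4^3=7, 0^3=3, 3^0=3, 1^1=0, 6^3=5, 7^2=5, 5^6=3, 4^7=3

0o073305533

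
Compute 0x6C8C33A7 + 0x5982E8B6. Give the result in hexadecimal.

0xC60F1C5D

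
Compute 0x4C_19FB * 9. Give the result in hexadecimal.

0x2ACE9D3

Multiply each base-16 digit by 9, carrying:
  B×9 = 99 → write 3 carry 6
  F×9+6 = 141 → write D carry 8
  9×9+8 = 89 → write 9 carry 5
  1×9+5 = 14 → write E
  C×9 = 108 → write C carry 6
  4×9+6 = 42 → write A carry 2
  remaining carry: 2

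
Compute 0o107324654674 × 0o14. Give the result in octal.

Multiply each base-8 digit by 12, carrying:
  4×12 = 48 → write 0 carry 6
  7×12+6 = 90 → write 2 carry 11
  6×12+11 = 83 → write 3 carry 10
  4×12+10 = 58 → write 2 carry 7
  5×12+7 = 67 → write 3 carry 8
  6×12+8 = 80 → write 0 carry 10
  4×12+10 = 58 → write 2 carry 7
  2×12+7 = 31 → write 7 carry 3
  3×12+3 = 39 → write 7 carry 4
  7×12+4 = 88 → write 0 carry 11
  0×12+11 = 11 → write 3 carry 1
  1×12+1 = 13 → write 5 carry 1
  remaining carry: 1

0o1530772032320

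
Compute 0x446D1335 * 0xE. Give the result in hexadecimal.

Multiply each base-16 digit by 14, carrying:
  5×14 = 70 → write 6 carry 4
  3×14+4 = 46 → write E carry 2
  3×14+2 = 44 → write C carry 2
  1×14+2 = 16 → write 0 carry 1
  D×14+1 = 183 → write 7 carry 11
  6×14+11 = 95 → write F carry 5
  4×14+5 = 61 → write D carry 3
  4×14+3 = 59 → write B carry 3
  remaining carry: 3

0x3BDF70CE6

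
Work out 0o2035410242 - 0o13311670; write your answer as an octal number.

Subtract column by column in base 8:
  2-0 → 2
  4-7 → 5 (borrow)
  2-6-1 → 3 (borrow)
  0-1-1 → 6 (borrow)
  1-1-1 → 7 (borrow)
  4-3-1 → 0
  5-3 → 2
  3-1 → 2
  0-0 → 0
  2-0 → 2

0o2022076352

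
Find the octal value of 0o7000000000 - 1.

0o6777777777

The trailing 9 digits are 0, so subtracting 1 borrows through: they become 7 and the next digit up decrements.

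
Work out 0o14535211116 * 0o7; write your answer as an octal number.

Multiply each base-8 digit by 7, carrying:
  6×7 = 42 → write 2 carry 5
  1×7+5 = 12 → write 4 carry 1
  1×7+1 = 8 → write 0 carry 1
  1×7+1 = 8 → write 0 carry 1
  1×7+1 = 8 → write 0 carry 1
  2×7+1 = 15 → write 7 carry 1
  5×7+1 = 36 → write 4 carry 4
  3×7+4 = 25 → write 1 carry 3
  5×7+3 = 38 → write 6 carry 4
  4×7+4 = 32 → write 0 carry 4
  1×7+4 = 11 → write 3 carry 1
  remaining carry: 1

0o130614700042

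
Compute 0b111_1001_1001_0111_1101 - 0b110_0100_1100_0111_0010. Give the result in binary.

0b10100110100001011

Subtract column by column in base 2:
  1-0 → 1
  0-1 → 1 (borrow)
  1-0-1 → 0
  1-0 → 1
  1-1 → 0
  1-1 → 0
  1-1 → 0
  0-0 → 0
  1-0 → 1
  0-0 → 0
  0-1 → 1 (borrow)
  1-1-1 → 1 (borrow)
  1-0-1 → 0
  0-0 → 0
  0-1 → 1 (borrow)
  1-0-1 → 0
  1-0 → 1
  1-1 → 0
  1-1 → 0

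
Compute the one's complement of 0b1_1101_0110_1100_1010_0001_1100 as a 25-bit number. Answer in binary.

0b0001010010011010111100011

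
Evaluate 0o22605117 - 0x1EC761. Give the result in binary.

0b1011000100001011101110

0o22605117 = 0b10010110000101001001111 in binary.
0x1EC761 = 0b111101100011101100001 in binary.
Subtract column by column in base 2:
  1-1 → 0
  1-0 → 1
  1-0 → 1
  1-0 → 1
  0-0 → 0
  0-1 → 1 (borrow)
  1-1-1 → 1 (borrow)
  0-0-1 → 1 (borrow)
  0-1-1 → 0 (borrow)
  1-1-1 → 1 (borrow)
  0-1-1 → 0 (borrow)
  1-0-1 → 0
  0-0 → 0
  0-0 → 0
  0-1 → 1 (borrow)
  0-1-1 → 0 (borrow)
  1-0-1 → 0
  1-1 → 0
  0-1 → 1 (borrow)
  1-1-1 → 1 (borrow)
  0-1-1 → 0 (borrow)
  0-0-1 → 1 (borrow)
  1-0-1 → 0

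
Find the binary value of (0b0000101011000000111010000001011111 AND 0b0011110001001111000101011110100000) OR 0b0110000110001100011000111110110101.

0b0000101011000000111010000001011111 AND 0b0011110001001111000101011110100000 = 0b0000100001000000000000000000000000.
Then OR with 0b0110000110001100011000111110110101.

0b110100111001100011000111110110101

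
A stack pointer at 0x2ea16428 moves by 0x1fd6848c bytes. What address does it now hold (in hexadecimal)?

0x4e77e8b4

Add column by column in base 16, right to left:
  8+c = 4 carry 1
  2+8+1 = b
  4+4 = 8
  6+8 = e
  1+6 = 7
  a+d = 7 carry 1
  e+f+1 = e carry 1
  2+1+1 = 4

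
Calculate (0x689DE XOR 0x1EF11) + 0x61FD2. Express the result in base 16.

0xD86A1

First 0x689DE XOR 0x1EF11 = 0x766CF.
Add column by column in base 16, right to left:
  F+2 = 1 carry 1
  C+D+1 = A carry 1
  6+F+1 = 6 carry 1
  6+1+1 = 8
  7+6 = D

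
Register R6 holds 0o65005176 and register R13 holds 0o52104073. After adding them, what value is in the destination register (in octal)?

Add column by column in base 8, right to left:
  6+3 = 1 carry 1
  7+7+1 = 7 carry 1
  1+0+1 = 2
  5+4 = 1 carry 1
  0+0+1 = 1
  0+1 = 1
  5+2 = 7
  6+5 = 3 carry 1
  final carry 1

0o137111271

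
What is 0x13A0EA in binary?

Expand each hex digit to 4 bits: 1=0001 3=0011 A=1010 0=0000 E=1110 A=1010.

0b100111010000011101010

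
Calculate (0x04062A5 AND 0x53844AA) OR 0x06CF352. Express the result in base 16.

0x6CF3F2

0x04062A5 AND 0x53844AA = 0x00040A0.
Then OR with 0x06CF352.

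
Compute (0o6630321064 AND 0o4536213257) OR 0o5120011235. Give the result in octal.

0o6630321064 AND 0o4536213257 = 0o4430201044.
Then OR with 0o5120011235.

0o5530211275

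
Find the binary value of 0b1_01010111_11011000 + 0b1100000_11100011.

0b11011100010111011

Add column by column in base 2, right to left:
  0+1 = 1
  0+1 = 1
  0+0 = 0
  1+0 = 1
  1+0 = 1
  0+1 = 1
  1+1 = 0 carry 1
  1+1+1 = 1 carry 1
  1+0+1 = 0 carry 1
  1+0+1 = 0 carry 1
  1+0+1 = 0 carry 1
  0+0+1 = 1
  1+0 = 1
  0+1 = 1
  1+1 = 0 carry 1
  0+0+1 = 1
  1+0 = 1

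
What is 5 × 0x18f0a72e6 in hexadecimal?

0x7cb343e7e

Multiply each base-16 digit by 5, carrying:
  6×5 = 30 → write e carry 1
  e×5+1 = 71 → write 7 carry 4
  2×5+4 = 14 → write e
  7×5 = 35 → write 3 carry 2
  a×5+2 = 52 → write 4 carry 3
  0×5+3 = 3 → write 3
  f×5 = 75 → write b carry 4
  8×5+4 = 44 → write c carry 2
  1×5+2 = 7 → write 7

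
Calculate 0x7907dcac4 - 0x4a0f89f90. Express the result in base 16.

Subtract column by column in base 16:
  4-0 → 4
  c-9 → 3
  a-f → b (borrow)
  c-9-1 → 2
  d-8 → 5
  7-f → 8 (borrow)
  0-0-1 → f (borrow)
  9-a-1 → e (borrow)
  7-4-1 → 2

0x2ef852b34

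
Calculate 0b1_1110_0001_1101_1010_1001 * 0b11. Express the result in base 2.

0b10110100101100011111011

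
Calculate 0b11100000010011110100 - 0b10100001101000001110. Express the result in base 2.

Subtract column by column in base 2:
  0-0 → 0
  0-1 → 1 (borrow)
  1-1-1 → 1 (borrow)
  0-1-1 → 0 (borrow)
  1-0-1 → 0
  1-0 → 1
  1-0 → 1
  1-0 → 1
  0-0 → 0
  0-1 → 1 (borrow)
  1-0-1 → 0
  0-1 → 1 (borrow)
  0-1-1 → 0 (borrow)
  0-0-1 → 1 (borrow)
  0-0-1 → 1 (borrow)
  0-0-1 → 1 (borrow)
  0-0-1 → 1 (borrow)
  1-1-1 → 1 (borrow)
  1-0-1 → 0
  1-1 → 0

0b111110101011100110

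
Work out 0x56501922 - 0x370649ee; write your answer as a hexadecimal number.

Subtract column by column in base 16:
  2-e → 4 (borrow)
  2-e-1 → 3 (borrow)
  9-9-1 → f (borrow)
  1-4-1 → c (borrow)
  0-6-1 → 9 (borrow)
  5-0-1 → 4
  6-7 → f (borrow)
  5-3-1 → 1

0x1f49cf34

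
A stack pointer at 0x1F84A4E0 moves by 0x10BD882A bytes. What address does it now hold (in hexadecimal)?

Add column by column in base 16, right to left:
  0+A = A
  E+2 = 0 carry 1
  4+8+1 = D
  A+8 = 2 carry 1
  4+D+1 = 2 carry 1
  8+B+1 = 4 carry 1
  F+0+1 = 0 carry 1
  1+1+1 = 3

0x30422D0A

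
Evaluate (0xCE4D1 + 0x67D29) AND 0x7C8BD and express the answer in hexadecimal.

Add column by column in base 16, right to left:
  1+9 = A
  D+2 = F
  4+D = 1 carry 1
  E+7+1 = 6 carry 1
  C+6+1 = 3 carry 1
  final carry 1
Sum = 0x1361FA; now AND with 0x7C8BD:
  1&0=0, 3&7=3, 6&C=4, 1&8=0, F&B=B, A&D=8

0x340B8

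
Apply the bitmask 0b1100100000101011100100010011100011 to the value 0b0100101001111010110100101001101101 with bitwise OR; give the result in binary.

0b1100101001111011110100111011101111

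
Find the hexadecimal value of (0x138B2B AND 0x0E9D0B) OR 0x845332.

0x86DB3B

0x138B2B AND 0x0E9D0B = 0x02890B.
Then OR with 0x845332.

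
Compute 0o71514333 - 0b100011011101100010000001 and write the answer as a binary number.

0b10110001100000001011010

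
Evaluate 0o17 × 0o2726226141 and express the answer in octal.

0o53616314657

Multiply each base-8 digit by 15, carrying:
  1×15 = 15 → write 7 carry 1
  4×15+1 = 61 → write 5 carry 7
  1×15+7 = 22 → write 6 carry 2
  6×15+2 = 92 → write 4 carry 11
  2×15+11 = 41 → write 1 carry 5
  2×15+5 = 35 → write 3 carry 4
  6×15+4 = 94 → write 6 carry 11
  2×15+11 = 41 → write 1 carry 5
  7×15+5 = 110 → write 6 carry 13
  2×15+13 = 43 → write 3 carry 5
  remaining carry: 5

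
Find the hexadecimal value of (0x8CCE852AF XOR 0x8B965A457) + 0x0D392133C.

First 0x8CCE852AF XOR 0x8B965A457 = 0x0758DF6F8.
Add column by column in base 16, right to left:
  8+C = 4 carry 1
  F+3+1 = 3 carry 1
  6+3+1 = A
  F+1 = 0 carry 1
  D+2+1 = 0 carry 1
  8+9+1 = 2 carry 1
  5+3+1 = 9
  7+D = 4 carry 1
  final carry 1

0x149200A34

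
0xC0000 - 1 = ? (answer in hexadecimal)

0xBFFFF

The trailing 4 digits are 0, so subtracting 1 borrows through: they become F and the next digit up decrements.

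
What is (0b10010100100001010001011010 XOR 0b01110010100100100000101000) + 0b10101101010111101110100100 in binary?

First 0b10010100100001010001011010 XOR 0b01110010100100100000101000 = 0b11100110000101110001110010.
Add column by column in base 2, right to left:
  0+0 = 0
  1+0 = 1
  0+1 = 1
  0+0 = 0
  1+0 = 1
  1+1 = 0 carry 1
  1+0+1 = 0 carry 1
  0+1+1 = 0 carry 1
  0+1+1 = 0 carry 1
  0+1+1 = 0 carry 1
  1+0+1 = 0 carry 1
  1+1+1 = 1 carry 1
  1+1+1 = 1 carry 1
  0+1+1 = 0 carry 1
  1+1+1 = 1 carry 1
  0+0+1 = 1
  0+1 = 1
  0+0 = 0
  0+1 = 1
  1+0 = 1
  1+1 = 0 carry 1
  0+1+1 = 0 carry 1
  0+0+1 = 1
  1+1 = 0 carry 1
  1+0+1 = 0 carry 1
  1+1+1 = 1 carry 1
  final carry 1

0b110010011011101100000010110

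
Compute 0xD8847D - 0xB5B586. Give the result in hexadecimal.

Subtract column by column in base 16:
  D-6 → 7
  7-8 → F (borrow)
  4-5-1 → E (borrow)
  8-B-1 → C (borrow)
  8-5-1 → 2
  D-B → 2

0x22CEF7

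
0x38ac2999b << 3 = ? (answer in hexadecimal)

0x1c5614ccd8

3 bits is not a whole number of base-16 digits; in binary: 1110001010110000101001100110011011 << 3 = 1110001010110000101001100110011011000.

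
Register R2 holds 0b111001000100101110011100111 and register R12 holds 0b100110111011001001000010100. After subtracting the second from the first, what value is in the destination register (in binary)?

0b10010001001100101011010011

Subtract column by column in base 2:
  1-0 → 1
  1-0 → 1
  1-1 → 0
  0-0 → 0
  0-1 → 1 (borrow)
  1-0-1 → 0
  1-0 → 1
  1-0 → 1
  0-0 → 0
  0-1 → 1 (borrow)
  1-0-1 → 0
  1-0 → 1
  1-1 → 0
  0-0 → 0
  1-0 → 1
  0-1 → 1 (borrow)
  0-1-1 → 0 (borrow)
  1-0-1 → 0
  0-1 → 1 (borrow)
  0-1-1 → 0 (borrow)
  0-1-1 → 0 (borrow)
  1-0-1 → 0
  0-1 → 1 (borrow)
  0-1-1 → 0 (borrow)
  1-0-1 → 0
  1-0 → 1
  1-1 → 0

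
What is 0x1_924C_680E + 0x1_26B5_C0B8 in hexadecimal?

0x2B90228C6

Add column by column in base 16, right to left:
  E+8 = 6 carry 1
  0+B+1 = C
  8+0 = 8
  6+C = 2 carry 1
  C+5+1 = 2 carry 1
  4+B+1 = 0 carry 1
  2+6+1 = 9
  9+2 = B
  1+1 = 2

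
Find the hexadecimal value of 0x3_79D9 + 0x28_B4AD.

Add column by column in base 16, right to left:
  9+D = 6 carry 1
  D+A+1 = 8 carry 1
  9+4+1 = E
  7+B = 2 carry 1
  3+8+1 = C
  0+2 = 2

0x2C2E86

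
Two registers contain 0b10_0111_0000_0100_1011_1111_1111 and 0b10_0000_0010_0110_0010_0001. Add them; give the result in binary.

0b10100100000111001000100000

Add column by column in base 2, right to left:
  1+1 = 0 carry 1
  1+0+1 = 0 carry 1
  1+0+1 = 0 carry 1
  1+0+1 = 0 carry 1
  1+0+1 = 0 carry 1
  1+1+1 = 1 carry 1
  1+0+1 = 0 carry 1
  1+0+1 = 0 carry 1
  1+0+1 = 0 carry 1
  1+1+1 = 1 carry 1
  0+1+1 = 0 carry 1
  1+0+1 = 0 carry 1
  0+0+1 = 1
  0+1 = 1
  1+0 = 1
  0+0 = 0
  0+0 = 0
  0+0 = 0
  0+0 = 0
  0+0 = 0
  1+0 = 1
  1+1 = 0 carry 1
  1+0+1 = 0 carry 1
  0+0+1 = 1
  0+0 = 0
  1+0 = 1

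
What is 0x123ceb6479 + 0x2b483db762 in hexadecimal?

0x3d85291bdb

Add column by column in base 16, right to left:
  9+2 = b
  7+6 = d
  4+7 = b
  6+b = 1 carry 1
  b+d+1 = 9 carry 1
  e+3+1 = 2 carry 1
  c+8+1 = 5 carry 1
  3+4+1 = 8
  2+b = d
  1+2 = 3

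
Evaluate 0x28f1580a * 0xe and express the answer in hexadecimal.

Multiply each base-16 digit by 14, carrying:
  a×14 = 140 → write c carry 8
  0×14+8 = 8 → write 8
  8×14 = 112 → write 0 carry 7
  5×14+7 = 77 → write d carry 4
  1×14+4 = 18 → write 2 carry 1
  f×14+1 = 211 → write 3 carry 13
  8×14+13 = 125 → write d carry 7
  2×14+7 = 35 → write 3 carry 2
  remaining carry: 2

0x23d32d08c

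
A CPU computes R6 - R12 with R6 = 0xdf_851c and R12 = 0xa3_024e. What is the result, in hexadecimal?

0x3c82ce

Subtract column by column in base 16:
  c-e → e (borrow)
  1-4-1 → c (borrow)
  5-2-1 → 2
  8-0 → 8
  f-3 → c
  d-a → 3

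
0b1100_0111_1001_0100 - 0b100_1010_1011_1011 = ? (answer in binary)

Subtract column by column in base 2:
  0-1 → 1 (borrow)
  0-1-1 → 0 (borrow)
  1-0-1 → 0
  0-1 → 1 (borrow)
  1-1-1 → 1 (borrow)
  0-1-1 → 0 (borrow)
  0-0-1 → 1 (borrow)
  1-1-1 → 1 (borrow)
  1-0-1 → 0
  1-1 → 0
  1-0 → 1
  0-1 → 1 (borrow)
  0-0-1 → 1 (borrow)
  0-0-1 → 1 (borrow)
  1-1-1 → 1 (borrow)
  1-0-1 → 0

0b111110011011001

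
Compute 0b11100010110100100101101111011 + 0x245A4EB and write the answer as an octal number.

0o3647770146

0b11100010110100100101101111011 = 0o3426445573 in octal.
0x245A4EB = 0o221322353 in octal.
Add column by column in base 8, right to left:
  3+3 = 6
  7+5 = 4 carry 1
  5+3+1 = 1 carry 1
  5+2+1 = 0 carry 1
  4+2+1 = 7
  4+3 = 7
  6+1 = 7
  2+2 = 4
  4+2 = 6
  3+0 = 3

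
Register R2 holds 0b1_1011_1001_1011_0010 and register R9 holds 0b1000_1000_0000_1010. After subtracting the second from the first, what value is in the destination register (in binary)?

0b10011000110101000

Subtract column by column in base 2:
  0-0 → 0
  1-1 → 0
  0-0 → 0
  0-1 → 1 (borrow)
  1-0-1 → 0
  1-0 → 1
  0-0 → 0
  1-0 → 1
  1-0 → 1
  0-0 → 0
  0-0 → 0
  1-1 → 0
  1-0 → 1
  1-0 → 1
  0-0 → 0
  1-1 → 0
  1-0 → 1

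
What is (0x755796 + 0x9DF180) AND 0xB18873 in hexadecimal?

Add column by column in base 16, right to left:
  6+0 = 6
  9+8 = 1 carry 1
  7+1+1 = 9
  5+F = 4 carry 1
  5+D+1 = 3 carry 1
  7+9+1 = 1 carry 1
  final carry 1
Sum = 0x1134916; now AND with 0xB18873:
  1&0=0, 1&B=1, 3&1=1, 4&8=0, 9&8=8, 1&7=1, 6&3=2

0x110812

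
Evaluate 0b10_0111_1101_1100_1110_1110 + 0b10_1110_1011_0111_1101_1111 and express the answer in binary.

Add column by column in base 2, right to left:
  0+1 = 1
  1+1 = 0 carry 1
  1+1+1 = 1 carry 1
  1+1+1 = 1 carry 1
  0+1+1 = 0 carry 1
  1+0+1 = 0 carry 1
  1+1+1 = 1 carry 1
  1+1+1 = 1 carry 1
  0+1+1 = 0 carry 1
  0+1+1 = 0 carry 1
  1+1+1 = 1 carry 1
  1+0+1 = 0 carry 1
  1+1+1 = 1 carry 1
  0+1+1 = 0 carry 1
  1+0+1 = 0 carry 1
  1+1+1 = 1 carry 1
  1+0+1 = 0 carry 1
  1+1+1 = 1 carry 1
  1+1+1 = 1 carry 1
  0+1+1 = 0 carry 1
  0+0+1 = 1
  1+1 = 0 carry 1
  final carry 1

0b10101101001010011001101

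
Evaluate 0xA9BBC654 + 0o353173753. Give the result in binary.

0xA9BBC654 = 0b10101001101110111100011001010100 in binary.
0o353173753 = 0b11101011001111011111101011 in binary.
Add column by column in base 2, right to left:
  0+1 = 1
  0+1 = 1
  1+0 = 1
  0+1 = 1
  1+0 = 1
  0+1 = 1
  1+1 = 0 carry 1
  0+1+1 = 0 carry 1
  0+1+1 = 0 carry 1
  1+1+1 = 1 carry 1
  1+1+1 = 1 carry 1
  0+0+1 = 1
  0+1 = 1
  0+1 = 1
  1+1 = 0 carry 1
  1+1+1 = 1 carry 1
  1+0+1 = 0 carry 1
  1+0+1 = 0 carry 1
  0+1+1 = 0 carry 1
  1+1+1 = 1 carry 1
  1+0+1 = 0 carry 1
  1+1+1 = 1 carry 1
  0+0+1 = 1
  1+1 = 0 carry 1
  1+1+1 = 1 carry 1
  0+1+1 = 0 carry 1
  0+0+1 = 1
  1+0 = 1
  0+0 = 0
  1+0 = 1
  0+0 = 0
  1+0 = 1

0b10101101011010001011111000111111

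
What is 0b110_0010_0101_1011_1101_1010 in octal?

0o30455732

Group the bits in threes: 011 000 100 101 101 111 011 010 → 30455732.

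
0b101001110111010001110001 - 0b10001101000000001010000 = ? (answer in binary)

Subtract column by column in base 2:
  1-0 → 1
  0-0 → 0
  0-0 → 0
  0-0 → 0
  1-1 → 0
  1-0 → 1
  1-1 → 0
  0-0 → 0
  0-0 → 0
  0-0 → 0
  1-0 → 1
  0-0 → 0
  1-0 → 1
  1-0 → 1
  1-0 → 1
  0-1 → 1 (borrow)
  1-0-1 → 0
  1-1 → 0
  1-1 → 0
  0-0 → 0
  0-0 → 0
  1-0 → 1
  0-1 → 1 (borrow)
  1-0-1 → 0

0b11000001111010000100001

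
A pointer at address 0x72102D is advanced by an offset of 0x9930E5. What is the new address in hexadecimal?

0x10B4112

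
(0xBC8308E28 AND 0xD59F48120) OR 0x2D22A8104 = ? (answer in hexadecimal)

0xBDA3A8124

0xBC8308E28 AND 0xD59F48120 = 0x948308020.
Then OR with 0x2D22A8104.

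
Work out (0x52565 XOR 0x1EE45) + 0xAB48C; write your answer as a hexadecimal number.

0xF7FAC

First 0x52565 XOR 0x1EE45 = 0x4CB20.
Add column by column in base 16, right to left:
  0+C = C
  2+8 = A
  B+4 = F
  C+B = 7 carry 1
  4+A+1 = F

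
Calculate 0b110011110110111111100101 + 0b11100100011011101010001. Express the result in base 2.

0b1010000011010011100110110

Add column by column in base 2, right to left:
  1+1 = 0 carry 1
  0+0+1 = 1
  1+0 = 1
  0+0 = 0
  0+1 = 1
  1+0 = 1
  1+1 = 0 carry 1
  1+0+1 = 0 carry 1
  1+1+1 = 1 carry 1
  1+1+1 = 1 carry 1
  1+1+1 = 1 carry 1
  1+0+1 = 0 carry 1
  0+1+1 = 0 carry 1
  1+1+1 = 1 carry 1
  1+0+1 = 0 carry 1
  0+0+1 = 1
  1+0 = 1
  1+1 = 0 carry 1
  1+0+1 = 0 carry 1
  1+0+1 = 0 carry 1
  0+1+1 = 0 carry 1
  0+1+1 = 0 carry 1
  1+1+1 = 1 carry 1
  1+0+1 = 0 carry 1
  final carry 1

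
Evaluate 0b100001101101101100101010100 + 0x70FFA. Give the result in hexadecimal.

0x43DE94E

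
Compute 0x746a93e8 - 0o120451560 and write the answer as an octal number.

0o16312040170

0x746a93e8 = 0o16432511750 in octal.
Subtract column by column in base 8:
  0-0 → 0
  5-6 → 7 (borrow)
  7-5-1 → 1
  1-1 → 0
  1-5 → 4 (borrow)
  5-4-1 → 0
  2-0 → 2
  3-2 → 1
  4-1 → 3
  6-0 → 6
  1-0 → 1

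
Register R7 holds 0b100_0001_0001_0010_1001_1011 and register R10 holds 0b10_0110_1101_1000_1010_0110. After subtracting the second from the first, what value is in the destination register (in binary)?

0b110100011100111110101

Subtract column by column in base 2:
  1-0 → 1
  1-1 → 0
  0-1 → 1 (borrow)
  1-0-1 → 0
  1-0 → 1
  0-1 → 1 (borrow)
  0-0-1 → 1 (borrow)
  1-1-1 → 1 (borrow)
  0-0-1 → 1 (borrow)
  1-0-1 → 0
  0-0 → 0
  0-1 → 1 (borrow)
  1-1-1 → 1 (borrow)
  0-0-1 → 1 (borrow)
  0-1-1 → 0 (borrow)
  0-1-1 → 0 (borrow)
  1-0-1 → 0
  0-1 → 1 (borrow)
  0-1-1 → 0 (borrow)
  0-0-1 → 1 (borrow)
  0-0-1 → 1 (borrow)
  0-1-1 → 0 (borrow)
  1-0-1 → 0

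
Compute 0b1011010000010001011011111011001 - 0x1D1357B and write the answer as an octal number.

0o13015701136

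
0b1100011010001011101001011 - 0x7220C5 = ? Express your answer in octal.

0b1100011010001011101001011 = 0o143213513 in octal.
0x7220C5 = 0o34420305 in octal.
Subtract column by column in base 8:
  3-5 → 6 (borrow)
  1-0-1 → 0
  5-3 → 2
  3-0 → 3
  1-2 → 7 (borrow)
  2-4-1 → 5 (borrow)
  3-4-1 → 6 (borrow)
  4-3-1 → 0
  1-0 → 1

0o106573206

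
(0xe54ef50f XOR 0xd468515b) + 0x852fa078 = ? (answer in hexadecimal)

First 0xe54ef50f XOR 0xd468515b = 0x3126a454.
Add column by column in base 16, right to left:
  4+8 = c
  5+7 = c
  4+0 = 4
  a+a = 4 carry 1
  6+f+1 = 6 carry 1
  2+2+1 = 5
  1+5 = 6
  3+8 = b

0xb65644cc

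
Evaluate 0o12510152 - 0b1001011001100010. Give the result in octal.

0o12375010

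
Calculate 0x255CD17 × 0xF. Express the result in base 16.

Multiply each base-16 digit by 15, carrying:
  7×15 = 105 → write 9 carry 6
  1×15+6 = 21 → write 5 carry 1
  D×15+1 = 196 → write 4 carry 12
  C×15+12 = 192 → write 0 carry 12
  5×15+12 = 87 → write 7 carry 5
  5×15+5 = 80 → write 0 carry 5
  2×15+5 = 35 → write 3 carry 2
  remaining carry: 2

0x23070459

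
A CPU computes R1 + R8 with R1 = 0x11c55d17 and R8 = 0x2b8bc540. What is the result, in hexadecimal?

Add column by column in base 16, right to left:
  7+0 = 7
  1+4 = 5
  d+5 = 2 carry 1
  5+c+1 = 2 carry 1
  5+b+1 = 1 carry 1
  c+8+1 = 5 carry 1
  1+b+1 = d
  1+2 = 3

0x3d512257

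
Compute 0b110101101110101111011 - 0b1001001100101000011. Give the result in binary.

Subtract column by column in base 2:
  1-1 → 0
  1-1 → 0
  0-0 → 0
  1-0 → 1
  1-0 → 1
  1-0 → 1
  1-1 → 0
  0-0 → 0
  1-1 → 0
  0-0 → 0
  1-0 → 1
  1-1 → 0
  1-1 → 0
  0-0 → 0
  1-0 → 1
  1-1 → 0
  0-0 → 0
  1-0 → 1
  0-1 → 1 (borrow)
  1-0-1 → 0
  1-0 → 1

0b101100100010000111000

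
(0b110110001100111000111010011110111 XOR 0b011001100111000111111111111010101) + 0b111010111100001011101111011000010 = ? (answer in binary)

0b1101010101000001010110100111100100

First 0b110110001100111000111010011110111 XOR 0b011001100111000111111111111010101 = 0b101111101011111111000101100100010.
Add column by column in base 2, right to left:
  0+0 = 0
  1+1 = 0 carry 1
  0+0+1 = 1
  0+0 = 0
  0+0 = 0
  1+0 = 1
  0+1 = 1
  0+1 = 1
  1+0 = 1
  1+1 = 0 carry 1
  0+1+1 = 0 carry 1
  1+1+1 = 1 carry 1
  0+1+1 = 0 carry 1
  0+0+1 = 1
  0+1 = 1
  1+1 = 0 carry 1
  1+1+1 = 1 carry 1
  1+0+1 = 0 carry 1
  1+1+1 = 1 carry 1
  1+0+1 = 0 carry 1
  1+0+1 = 0 carry 1
  1+0+1 = 0 carry 1
  1+0+1 = 0 carry 1
  0+1+1 = 0 carry 1
  1+1+1 = 1 carry 1
  0+1+1 = 0 carry 1
  1+1+1 = 1 carry 1
  1+0+1 = 0 carry 1
  1+1+1 = 1 carry 1
  1+0+1 = 0 carry 1
  1+1+1 = 1 carry 1
  0+1+1 = 0 carry 1
  1+1+1 = 1 carry 1
  final carry 1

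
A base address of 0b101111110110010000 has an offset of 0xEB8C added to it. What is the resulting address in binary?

0b111110100100011100

0xEB8C = 0b1110101110001100 in binary.
Add column by column in base 2, right to left:
  0+0 = 0
  0+0 = 0
  0+1 = 1
  0+1 = 1
  1+0 = 1
  0+0 = 0
  0+0 = 0
  1+1 = 0 carry 1
  1+1+1 = 1 carry 1
  0+1+1 = 0 carry 1
  1+0+1 = 0 carry 1
  1+1+1 = 1 carry 1
  1+0+1 = 0 carry 1
  1+1+1 = 1 carry 1
  1+1+1 = 1 carry 1
  1+1+1 = 1 carry 1
  0+0+1 = 1
  1+0 = 1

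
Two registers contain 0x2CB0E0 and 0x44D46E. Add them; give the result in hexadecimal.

Add column by column in base 16, right to left:
  0+E = E
  E+6 = 4 carry 1
  0+4+1 = 5
  B+D = 8 carry 1
  C+4+1 = 1 carry 1
  2+4+1 = 7

0x71854E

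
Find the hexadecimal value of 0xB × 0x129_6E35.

0xCC7BC47

Multiply each base-16 digit by 11, carrying:
  5×11 = 55 → write 7 carry 3
  3×11+3 = 36 → write 4 carry 2
  E×11+2 = 156 → write C carry 9
  6×11+9 = 75 → write B carry 4
  9×11+4 = 103 → write 7 carry 6
  2×11+6 = 28 → write C carry 1
  1×11+1 = 12 → write C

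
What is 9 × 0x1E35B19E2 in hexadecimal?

Multiply each base-16 digit by 9, carrying:
  2×9 = 18 → write 2 carry 1
  E×9+1 = 127 → write F carry 7
  9×9+7 = 88 → write 8 carry 5
  1×9+5 = 14 → write E
  B×9 = 99 → write 3 carry 6
  5×9+6 = 51 → write 3 carry 3
  3×9+3 = 30 → write E carry 1
  E×9+1 = 127 → write F carry 7
  1×9+7 = 16 → write 0 carry 1
  remaining carry: 1

0x10FE33E8F2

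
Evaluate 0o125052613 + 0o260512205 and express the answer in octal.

0o405565020

Add column by column in base 8, right to left:
  3+5 = 0 carry 1
  1+0+1 = 2
  6+2 = 0 carry 1
  2+2+1 = 5
  5+1 = 6
  0+5 = 5
  5+0 = 5
  2+6 = 0 carry 1
  1+2+1 = 4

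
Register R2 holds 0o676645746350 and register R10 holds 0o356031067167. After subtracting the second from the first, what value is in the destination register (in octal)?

0o320614657161

Subtract column by column in base 8:
  0-7 → 1 (borrow)
  5-6-1 → 6 (borrow)
  3-1-1 → 1
  6-7 → 7 (borrow)
  4-6-1 → 5 (borrow)
  7-0-1 → 6
  5-1 → 4
  4-3 → 1
  6-0 → 6
  6-6 → 0
  7-5 → 2
  6-3 → 3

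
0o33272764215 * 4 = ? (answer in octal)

0o155353721064

Multiply each base-8 digit by 4, carrying:
  5×4 = 20 → write 4 carry 2
  1×4+2 = 6 → write 6
  2×4 = 8 → write 0 carry 1
  4×4+1 = 17 → write 1 carry 2
  6×4+2 = 26 → write 2 carry 3
  7×4+3 = 31 → write 7 carry 3
  2×4+3 = 11 → write 3 carry 1
  7×4+1 = 29 → write 5 carry 3
  2×4+3 = 11 → write 3 carry 1
  3×4+1 = 13 → write 5 carry 1
  3×4+1 = 13 → write 5 carry 1
  remaining carry: 1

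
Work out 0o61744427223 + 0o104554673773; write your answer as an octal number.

Add column by column in base 8, right to left:
  3+3 = 6
  2+7 = 1 carry 1
  2+7+1 = 2 carry 1
  7+3+1 = 3 carry 1
  2+7+1 = 2 carry 1
  4+6+1 = 3 carry 1
  4+4+1 = 1 carry 1
  4+5+1 = 2 carry 1
  7+5+1 = 5 carry 1
  1+4+1 = 6
  6+0 = 6
  0+1 = 1

0o166521323216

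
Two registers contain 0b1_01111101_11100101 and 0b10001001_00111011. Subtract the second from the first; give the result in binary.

Subtract column by column in base 2:
  1-1 → 0
  0-1 → 1 (borrow)
  1-0-1 → 0
  0-1 → 1 (borrow)
  0-1-1 → 0 (borrow)
  1-1-1 → 1 (borrow)
  1-0-1 → 0
  1-0 → 1
  1-1 → 0
  0-0 → 0
  1-0 → 1
  1-1 → 0
  1-0 → 1
  1-0 → 1
  1-0 → 1
  0-1 → 1 (borrow)
  1-0-1 → 0

0b1111010010101010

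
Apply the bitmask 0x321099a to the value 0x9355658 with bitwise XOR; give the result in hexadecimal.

XOR each hex digit independently (no carries):
  9^3=a, 3^2=1, 5^1=4, 5^0=5, 6^9=f, 5^9=c, 8^a=2

0xa145fc2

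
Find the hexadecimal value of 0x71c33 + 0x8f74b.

0x10137e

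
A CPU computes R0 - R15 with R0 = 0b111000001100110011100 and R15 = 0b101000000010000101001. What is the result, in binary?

Subtract column by column in base 2:
  0-1 → 1 (borrow)
  0-0-1 → 1 (borrow)
  1-0-1 → 0
  1-1 → 0
  1-0 → 1
  0-1 → 1 (borrow)
  0-0-1 → 1 (borrow)
  1-0-1 → 0
  1-0 → 1
  0-0 → 0
  0-1 → 1 (borrow)
  1-0-1 → 0
  1-0 → 1
  0-0 → 0
  0-0 → 0
  0-0 → 0
  0-0 → 0
  0-0 → 0
  1-1 → 0
  1-0 → 1
  1-1 → 0

0b10000001010101110011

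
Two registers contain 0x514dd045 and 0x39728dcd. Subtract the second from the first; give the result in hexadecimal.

Subtract column by column in base 16:
  5-d → 8 (borrow)
  4-c-1 → 7 (borrow)
  0-d-1 → 2 (borrow)
  d-8-1 → 4
  d-2 → b
  4-7 → d (borrow)
  1-9-1 → 7 (borrow)
  5-3-1 → 1

0x17db4278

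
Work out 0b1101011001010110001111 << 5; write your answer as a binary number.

Left shift by 5: append 5 zero bits.

0b110101100101011000111100000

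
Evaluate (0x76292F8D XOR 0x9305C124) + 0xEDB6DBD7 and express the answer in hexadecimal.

First 0x76292F8D XOR 0x9305C124 = 0xE52CEEA9.
Add column by column in base 16, right to left:
  9+7 = 0 carry 1
  A+D+1 = 8 carry 1
  E+B+1 = A carry 1
  E+D+1 = C carry 1
  C+6+1 = 3 carry 1
  2+B+1 = E
  5+D = 2 carry 1
  E+E+1 = D carry 1
  final carry 1

0x1D2E3CA80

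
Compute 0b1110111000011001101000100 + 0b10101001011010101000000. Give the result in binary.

Add column by column in base 2, right to left:
  0+0 = 0
  0+0 = 0
  1+0 = 1
  0+0 = 0
  0+0 = 0
  0+0 = 0
  1+1 = 0 carry 1
  0+0+1 = 1
  1+1 = 0 carry 1
  1+0+1 = 0 carry 1
  0+1+1 = 0 carry 1
  0+0+1 = 1
  1+1 = 0 carry 1
  1+1+1 = 1 carry 1
  0+0+1 = 1
  0+1 = 1
  0+0 = 0
  0+0 = 0
  1+1 = 0 carry 1
  1+0+1 = 0 carry 1
  1+1+1 = 1 carry 1
  0+0+1 = 1
  1+1 = 0 carry 1
  1+0+1 = 0 carry 1
  1+0+1 = 0 carry 1
  final carry 1

0b10001100001110100010000100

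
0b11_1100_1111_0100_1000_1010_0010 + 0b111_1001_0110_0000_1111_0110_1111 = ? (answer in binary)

0b1011011001010101100000010001

Add column by column in base 2, right to left:
  0+1 = 1
  1+1 = 0 carry 1
  0+1+1 = 0 carry 1
  0+1+1 = 0 carry 1
  0+0+1 = 1
  1+1 = 0 carry 1
  0+1+1 = 0 carry 1
  1+0+1 = 0 carry 1
  0+1+1 = 0 carry 1
  0+1+1 = 0 carry 1
  0+1+1 = 0 carry 1
  1+1+1 = 1 carry 1
  0+0+1 = 1
  0+0 = 0
  1+0 = 1
  0+0 = 0
  1+0 = 1
  1+1 = 0 carry 1
  1+1+1 = 1 carry 1
  1+0+1 = 0 carry 1
  0+1+1 = 0 carry 1
  0+0+1 = 1
  1+0 = 1
  1+1 = 0 carry 1
  1+1+1 = 1 carry 1
  1+1+1 = 1 carry 1
  0+1+1 = 0 carry 1
  final carry 1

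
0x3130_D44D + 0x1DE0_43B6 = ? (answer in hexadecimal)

Add column by column in base 16, right to left:
  D+6 = 3 carry 1
  4+B+1 = 0 carry 1
  4+3+1 = 8
  D+4 = 1 carry 1
  0+0+1 = 1
  3+E = 1 carry 1
  1+D+1 = F
  3+1 = 4

0x4F111803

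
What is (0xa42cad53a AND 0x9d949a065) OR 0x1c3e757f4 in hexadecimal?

0x9c3efd7f4

0xa42cad53a AND 0x9d949a065 = 0x840488020.
Then OR with 0x1c3e757f4.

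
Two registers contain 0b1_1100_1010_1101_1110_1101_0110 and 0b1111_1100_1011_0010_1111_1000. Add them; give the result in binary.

Add column by column in base 2, right to left:
  0+0 = 0
  1+0 = 1
  1+0 = 1
  0+1 = 1
  1+1 = 0 carry 1
  0+1+1 = 0 carry 1
  1+1+1 = 1 carry 1
  1+1+1 = 1 carry 1
  0+0+1 = 1
  1+1 = 0 carry 1
  1+0+1 = 0 carry 1
  1+0+1 = 0 carry 1
  1+1+1 = 1 carry 1
  0+1+1 = 0 carry 1
  1+0+1 = 0 carry 1
  1+1+1 = 1 carry 1
  0+0+1 = 1
  1+0 = 1
  0+1 = 1
  1+1 = 0 carry 1
  0+1+1 = 0 carry 1
  0+1+1 = 0 carry 1
  1+1+1 = 1 carry 1
  1+1+1 = 1 carry 1
  1+0+1 = 0 carry 1
  final carry 1

0b10110001111001000111001110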